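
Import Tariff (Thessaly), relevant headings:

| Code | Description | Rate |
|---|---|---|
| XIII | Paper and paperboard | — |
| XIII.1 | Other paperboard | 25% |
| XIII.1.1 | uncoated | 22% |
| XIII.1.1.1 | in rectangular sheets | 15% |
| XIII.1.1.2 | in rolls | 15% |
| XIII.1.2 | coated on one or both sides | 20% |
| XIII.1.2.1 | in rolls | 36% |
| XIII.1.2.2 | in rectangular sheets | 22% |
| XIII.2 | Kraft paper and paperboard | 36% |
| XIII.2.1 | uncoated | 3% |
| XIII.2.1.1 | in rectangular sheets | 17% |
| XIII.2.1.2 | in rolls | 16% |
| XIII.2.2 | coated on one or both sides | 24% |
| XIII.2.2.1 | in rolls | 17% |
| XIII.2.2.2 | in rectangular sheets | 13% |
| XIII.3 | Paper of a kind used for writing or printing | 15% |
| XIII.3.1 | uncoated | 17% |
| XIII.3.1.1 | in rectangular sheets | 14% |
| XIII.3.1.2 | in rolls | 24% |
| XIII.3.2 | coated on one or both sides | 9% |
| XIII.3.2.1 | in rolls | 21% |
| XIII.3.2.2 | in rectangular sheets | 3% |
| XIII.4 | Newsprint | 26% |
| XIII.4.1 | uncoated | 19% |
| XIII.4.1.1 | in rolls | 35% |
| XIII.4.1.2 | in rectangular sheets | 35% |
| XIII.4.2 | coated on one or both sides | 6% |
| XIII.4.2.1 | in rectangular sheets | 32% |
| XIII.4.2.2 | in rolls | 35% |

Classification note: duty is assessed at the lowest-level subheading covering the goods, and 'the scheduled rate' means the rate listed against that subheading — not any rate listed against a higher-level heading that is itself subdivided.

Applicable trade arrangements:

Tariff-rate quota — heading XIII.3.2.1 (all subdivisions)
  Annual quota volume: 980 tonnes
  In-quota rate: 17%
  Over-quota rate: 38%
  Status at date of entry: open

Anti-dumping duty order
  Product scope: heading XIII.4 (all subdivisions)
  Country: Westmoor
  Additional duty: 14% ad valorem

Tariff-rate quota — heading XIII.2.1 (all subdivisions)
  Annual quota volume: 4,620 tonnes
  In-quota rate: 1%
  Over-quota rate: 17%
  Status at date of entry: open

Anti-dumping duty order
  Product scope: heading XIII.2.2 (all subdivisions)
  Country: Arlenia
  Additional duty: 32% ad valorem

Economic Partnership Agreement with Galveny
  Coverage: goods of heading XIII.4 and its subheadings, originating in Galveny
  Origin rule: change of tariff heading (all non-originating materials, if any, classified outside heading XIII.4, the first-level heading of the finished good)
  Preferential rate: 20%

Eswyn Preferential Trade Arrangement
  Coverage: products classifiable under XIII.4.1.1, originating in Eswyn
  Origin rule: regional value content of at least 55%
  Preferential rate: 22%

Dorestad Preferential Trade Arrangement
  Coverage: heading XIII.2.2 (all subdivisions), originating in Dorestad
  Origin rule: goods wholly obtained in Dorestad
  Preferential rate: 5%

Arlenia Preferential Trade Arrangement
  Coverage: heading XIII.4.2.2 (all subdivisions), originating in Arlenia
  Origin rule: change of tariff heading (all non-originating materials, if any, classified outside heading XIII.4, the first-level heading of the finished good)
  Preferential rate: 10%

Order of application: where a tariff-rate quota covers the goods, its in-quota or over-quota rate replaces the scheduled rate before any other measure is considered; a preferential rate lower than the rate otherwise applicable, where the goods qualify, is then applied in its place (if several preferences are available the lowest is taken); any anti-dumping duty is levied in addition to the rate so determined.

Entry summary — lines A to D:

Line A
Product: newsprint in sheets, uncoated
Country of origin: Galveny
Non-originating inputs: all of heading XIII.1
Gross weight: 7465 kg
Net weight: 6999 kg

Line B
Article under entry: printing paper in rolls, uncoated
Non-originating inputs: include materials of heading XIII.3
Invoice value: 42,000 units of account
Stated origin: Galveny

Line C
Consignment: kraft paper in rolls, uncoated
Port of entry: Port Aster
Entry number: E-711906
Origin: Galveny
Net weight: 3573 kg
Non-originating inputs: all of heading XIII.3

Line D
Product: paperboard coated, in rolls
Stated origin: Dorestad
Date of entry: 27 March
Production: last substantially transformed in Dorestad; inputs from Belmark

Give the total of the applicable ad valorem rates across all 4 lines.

81%

Line A: newsprint → XIII.4; uncoated → XIII.4.1; in sheets → XIII.4.1.2. Scheduled 35%. Galveny agreement on XIII.4: CTH met → 20% available; preferential 20%. → 20%.
Line B: printing paper → XIII.3; uncoated → XIII.3.1; in rolls → XIII.3.1.2. Scheduled 24%. Galveny agreement on XIII.4: XIII.3.1.2 not covered. → 24%.
Line C: kraft paper → XIII.2; uncoated → XIII.2.1; in rolls → XIII.2.1.2. Scheduled 16%. quota on XIII.2.1 open → in-quota 1%; Galveny agreement on XIII.4: XIII.2.1.2 not covered. → 1%.
Line D: paperboard → XIII.1; coated → XIII.1.2; in rolls → XIII.1.2.1. Scheduled 36%. Dorestad agreement on XIII.2.2: XIII.1.2.1 not covered. → 36%.
Sum: 20% + 24% + 1% + 36% = 81%.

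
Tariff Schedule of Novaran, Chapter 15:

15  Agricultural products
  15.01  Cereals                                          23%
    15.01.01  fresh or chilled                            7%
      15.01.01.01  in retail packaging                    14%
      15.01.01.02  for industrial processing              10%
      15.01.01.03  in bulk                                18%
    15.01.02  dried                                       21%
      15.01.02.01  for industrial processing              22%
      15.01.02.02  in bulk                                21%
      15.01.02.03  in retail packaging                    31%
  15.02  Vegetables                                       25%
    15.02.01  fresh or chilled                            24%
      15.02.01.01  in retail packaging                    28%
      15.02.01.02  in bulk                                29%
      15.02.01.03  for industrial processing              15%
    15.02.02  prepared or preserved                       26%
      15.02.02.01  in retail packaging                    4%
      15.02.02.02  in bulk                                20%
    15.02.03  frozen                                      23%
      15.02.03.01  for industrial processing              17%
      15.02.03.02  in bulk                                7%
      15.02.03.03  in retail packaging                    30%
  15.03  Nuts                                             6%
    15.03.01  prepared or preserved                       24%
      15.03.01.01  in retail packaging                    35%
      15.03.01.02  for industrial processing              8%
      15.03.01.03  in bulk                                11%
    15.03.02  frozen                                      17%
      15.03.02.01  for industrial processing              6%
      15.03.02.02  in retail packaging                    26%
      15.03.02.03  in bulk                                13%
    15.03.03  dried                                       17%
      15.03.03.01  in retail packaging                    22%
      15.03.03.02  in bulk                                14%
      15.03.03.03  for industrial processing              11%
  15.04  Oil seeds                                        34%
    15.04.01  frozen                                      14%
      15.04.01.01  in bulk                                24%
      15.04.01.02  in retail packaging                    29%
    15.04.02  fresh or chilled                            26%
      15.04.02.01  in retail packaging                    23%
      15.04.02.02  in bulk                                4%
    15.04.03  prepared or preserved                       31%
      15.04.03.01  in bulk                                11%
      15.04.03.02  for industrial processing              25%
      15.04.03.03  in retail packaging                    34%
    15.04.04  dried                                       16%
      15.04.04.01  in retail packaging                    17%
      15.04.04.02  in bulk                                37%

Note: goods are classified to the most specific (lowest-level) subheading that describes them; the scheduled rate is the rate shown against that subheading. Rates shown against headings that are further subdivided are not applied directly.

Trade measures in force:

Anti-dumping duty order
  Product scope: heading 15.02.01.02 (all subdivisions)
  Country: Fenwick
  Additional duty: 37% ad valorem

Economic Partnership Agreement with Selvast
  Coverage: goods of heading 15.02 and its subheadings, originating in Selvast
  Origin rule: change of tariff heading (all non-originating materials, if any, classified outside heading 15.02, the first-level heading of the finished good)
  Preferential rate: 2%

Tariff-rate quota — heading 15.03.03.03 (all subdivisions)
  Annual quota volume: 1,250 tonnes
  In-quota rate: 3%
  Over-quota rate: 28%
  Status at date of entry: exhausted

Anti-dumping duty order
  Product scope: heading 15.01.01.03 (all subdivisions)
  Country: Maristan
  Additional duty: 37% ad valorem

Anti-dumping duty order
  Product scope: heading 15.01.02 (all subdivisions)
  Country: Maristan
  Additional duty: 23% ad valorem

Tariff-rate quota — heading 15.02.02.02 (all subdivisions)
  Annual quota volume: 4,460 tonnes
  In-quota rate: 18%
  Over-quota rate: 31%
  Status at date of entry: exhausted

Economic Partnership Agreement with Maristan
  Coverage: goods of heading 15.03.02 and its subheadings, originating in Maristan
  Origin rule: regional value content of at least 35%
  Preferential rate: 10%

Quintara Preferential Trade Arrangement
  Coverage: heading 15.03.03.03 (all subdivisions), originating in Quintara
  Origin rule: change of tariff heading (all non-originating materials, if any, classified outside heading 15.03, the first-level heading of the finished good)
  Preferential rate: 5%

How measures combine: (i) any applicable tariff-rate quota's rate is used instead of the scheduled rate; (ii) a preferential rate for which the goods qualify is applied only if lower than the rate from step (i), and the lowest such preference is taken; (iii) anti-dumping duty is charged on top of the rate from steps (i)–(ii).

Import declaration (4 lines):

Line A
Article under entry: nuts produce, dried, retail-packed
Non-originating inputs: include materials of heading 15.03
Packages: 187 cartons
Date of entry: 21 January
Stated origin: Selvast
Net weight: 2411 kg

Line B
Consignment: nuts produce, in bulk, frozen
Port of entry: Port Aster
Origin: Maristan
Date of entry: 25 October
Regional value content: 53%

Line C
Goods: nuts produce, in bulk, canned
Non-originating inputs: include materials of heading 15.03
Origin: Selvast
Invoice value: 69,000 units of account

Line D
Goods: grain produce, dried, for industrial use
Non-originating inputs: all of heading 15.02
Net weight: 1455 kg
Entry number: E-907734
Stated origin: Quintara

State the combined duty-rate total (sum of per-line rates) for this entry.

65%

Line A: nuts → 15.03; dried → 15.03.03; retail-packed → 15.03.03.01. Scheduled 22%. Selvast agreement on 15.02: 15.03.03.01 not covered. → 22%.
Line B: nuts → 15.03; frozen → 15.03.02; in bulk → 15.03.02.03. Scheduled 13%. Maristan agreement on 15.03.02: RVC ≥ 35% → 10% available; preferential 10%. → 10%.
Line C: nuts → 15.03; canned → 15.03.01; in bulk → 15.03.01.03. Scheduled 11%. Selvast agreement on 15.02: 15.03.01.03 not covered. → 11%.
Line D: grain → 15.01; dried → 15.01.02; for industrial use → 15.01.02.01. Scheduled 22%. Quintara agreement on 15.03.03.03: 15.01.02.01 not covered. → 22%.
Sum: 22% + 10% + 11% + 22% = 65%.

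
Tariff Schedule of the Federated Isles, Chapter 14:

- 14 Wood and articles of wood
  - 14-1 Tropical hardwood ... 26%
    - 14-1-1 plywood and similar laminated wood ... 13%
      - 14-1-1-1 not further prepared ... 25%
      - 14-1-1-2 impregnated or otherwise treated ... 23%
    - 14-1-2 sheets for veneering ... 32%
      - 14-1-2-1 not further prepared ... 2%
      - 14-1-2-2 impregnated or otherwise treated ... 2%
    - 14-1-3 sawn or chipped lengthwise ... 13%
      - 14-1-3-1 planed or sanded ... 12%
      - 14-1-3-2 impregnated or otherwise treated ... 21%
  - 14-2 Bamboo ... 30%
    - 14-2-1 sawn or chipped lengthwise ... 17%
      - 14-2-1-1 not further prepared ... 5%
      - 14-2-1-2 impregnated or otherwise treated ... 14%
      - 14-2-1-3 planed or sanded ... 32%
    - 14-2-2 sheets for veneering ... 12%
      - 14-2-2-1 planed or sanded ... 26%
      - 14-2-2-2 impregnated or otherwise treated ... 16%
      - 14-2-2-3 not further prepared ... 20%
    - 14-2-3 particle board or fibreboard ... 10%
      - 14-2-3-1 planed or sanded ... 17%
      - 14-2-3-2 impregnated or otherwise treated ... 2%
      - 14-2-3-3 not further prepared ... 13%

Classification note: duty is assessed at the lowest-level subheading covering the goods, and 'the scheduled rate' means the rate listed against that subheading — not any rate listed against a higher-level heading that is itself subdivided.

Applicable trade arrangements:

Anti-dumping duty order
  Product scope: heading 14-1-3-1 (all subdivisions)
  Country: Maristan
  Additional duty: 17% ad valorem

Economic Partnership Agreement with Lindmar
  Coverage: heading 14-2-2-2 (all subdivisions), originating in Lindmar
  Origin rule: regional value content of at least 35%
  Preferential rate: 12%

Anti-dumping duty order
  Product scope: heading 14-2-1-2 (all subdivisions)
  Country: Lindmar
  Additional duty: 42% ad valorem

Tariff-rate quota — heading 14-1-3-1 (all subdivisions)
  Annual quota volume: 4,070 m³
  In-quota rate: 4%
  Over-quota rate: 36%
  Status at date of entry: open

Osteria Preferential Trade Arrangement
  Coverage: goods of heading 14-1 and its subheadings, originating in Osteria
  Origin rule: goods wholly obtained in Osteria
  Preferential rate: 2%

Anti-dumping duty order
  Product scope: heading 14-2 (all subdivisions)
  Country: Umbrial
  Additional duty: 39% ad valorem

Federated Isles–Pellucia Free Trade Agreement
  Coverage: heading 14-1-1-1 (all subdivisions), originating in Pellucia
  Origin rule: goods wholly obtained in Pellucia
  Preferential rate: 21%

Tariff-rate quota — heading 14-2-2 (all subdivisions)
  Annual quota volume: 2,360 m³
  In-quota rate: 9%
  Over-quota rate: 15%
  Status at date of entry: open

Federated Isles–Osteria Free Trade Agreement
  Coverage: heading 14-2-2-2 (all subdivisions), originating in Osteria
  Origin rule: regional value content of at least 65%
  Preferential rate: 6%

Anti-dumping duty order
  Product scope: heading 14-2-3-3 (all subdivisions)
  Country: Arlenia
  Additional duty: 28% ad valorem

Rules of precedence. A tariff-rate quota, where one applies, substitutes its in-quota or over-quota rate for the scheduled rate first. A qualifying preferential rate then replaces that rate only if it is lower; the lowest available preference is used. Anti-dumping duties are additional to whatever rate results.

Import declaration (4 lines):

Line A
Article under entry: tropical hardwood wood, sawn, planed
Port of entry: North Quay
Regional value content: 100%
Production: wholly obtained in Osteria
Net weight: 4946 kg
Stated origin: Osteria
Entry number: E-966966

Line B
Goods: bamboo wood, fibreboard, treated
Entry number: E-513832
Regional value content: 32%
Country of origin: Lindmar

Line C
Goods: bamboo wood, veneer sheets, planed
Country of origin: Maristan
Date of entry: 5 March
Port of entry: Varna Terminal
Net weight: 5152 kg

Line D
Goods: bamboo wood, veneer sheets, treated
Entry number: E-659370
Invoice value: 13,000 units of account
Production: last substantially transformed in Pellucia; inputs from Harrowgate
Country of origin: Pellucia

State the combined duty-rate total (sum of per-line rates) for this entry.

Line A: tropical hardwood → 14-1; sawn → 14-1-3; planed → 14-1-3-1. Scheduled 12%. quota on 14-1-3-1 open → in-quota 4%; Osteria agreement on 14-1: wholly obtained → 2% available; Osteria agreement on 14-2-2-2: 14-1-3-1 not covered; preferential 2%. → 2%.
Line B: bamboo → 14-2; fibreboard → 14-2-3; treated → 14-2-3-2. Scheduled 2%. Lindmar agreement on 14-2-2-2: 14-2-3-2 not covered. → 2%.
Line C: bamboo → 14-2; veneer sheets → 14-2-2; planed → 14-2-2-1. Scheduled 26%. quota on 14-2-2 open → in-quota 9%. → 9%.
Line D: bamboo → 14-2; veneer sheets → 14-2-2; treated → 14-2-2-2. Scheduled 16%. quota on 14-2-2 open → in-quota 9%; Pellucia agreement on 14-1-1-1: 14-2-2-2 not covered. → 9%.
Sum: 2% + 2% + 9% + 9% = 22%.

22%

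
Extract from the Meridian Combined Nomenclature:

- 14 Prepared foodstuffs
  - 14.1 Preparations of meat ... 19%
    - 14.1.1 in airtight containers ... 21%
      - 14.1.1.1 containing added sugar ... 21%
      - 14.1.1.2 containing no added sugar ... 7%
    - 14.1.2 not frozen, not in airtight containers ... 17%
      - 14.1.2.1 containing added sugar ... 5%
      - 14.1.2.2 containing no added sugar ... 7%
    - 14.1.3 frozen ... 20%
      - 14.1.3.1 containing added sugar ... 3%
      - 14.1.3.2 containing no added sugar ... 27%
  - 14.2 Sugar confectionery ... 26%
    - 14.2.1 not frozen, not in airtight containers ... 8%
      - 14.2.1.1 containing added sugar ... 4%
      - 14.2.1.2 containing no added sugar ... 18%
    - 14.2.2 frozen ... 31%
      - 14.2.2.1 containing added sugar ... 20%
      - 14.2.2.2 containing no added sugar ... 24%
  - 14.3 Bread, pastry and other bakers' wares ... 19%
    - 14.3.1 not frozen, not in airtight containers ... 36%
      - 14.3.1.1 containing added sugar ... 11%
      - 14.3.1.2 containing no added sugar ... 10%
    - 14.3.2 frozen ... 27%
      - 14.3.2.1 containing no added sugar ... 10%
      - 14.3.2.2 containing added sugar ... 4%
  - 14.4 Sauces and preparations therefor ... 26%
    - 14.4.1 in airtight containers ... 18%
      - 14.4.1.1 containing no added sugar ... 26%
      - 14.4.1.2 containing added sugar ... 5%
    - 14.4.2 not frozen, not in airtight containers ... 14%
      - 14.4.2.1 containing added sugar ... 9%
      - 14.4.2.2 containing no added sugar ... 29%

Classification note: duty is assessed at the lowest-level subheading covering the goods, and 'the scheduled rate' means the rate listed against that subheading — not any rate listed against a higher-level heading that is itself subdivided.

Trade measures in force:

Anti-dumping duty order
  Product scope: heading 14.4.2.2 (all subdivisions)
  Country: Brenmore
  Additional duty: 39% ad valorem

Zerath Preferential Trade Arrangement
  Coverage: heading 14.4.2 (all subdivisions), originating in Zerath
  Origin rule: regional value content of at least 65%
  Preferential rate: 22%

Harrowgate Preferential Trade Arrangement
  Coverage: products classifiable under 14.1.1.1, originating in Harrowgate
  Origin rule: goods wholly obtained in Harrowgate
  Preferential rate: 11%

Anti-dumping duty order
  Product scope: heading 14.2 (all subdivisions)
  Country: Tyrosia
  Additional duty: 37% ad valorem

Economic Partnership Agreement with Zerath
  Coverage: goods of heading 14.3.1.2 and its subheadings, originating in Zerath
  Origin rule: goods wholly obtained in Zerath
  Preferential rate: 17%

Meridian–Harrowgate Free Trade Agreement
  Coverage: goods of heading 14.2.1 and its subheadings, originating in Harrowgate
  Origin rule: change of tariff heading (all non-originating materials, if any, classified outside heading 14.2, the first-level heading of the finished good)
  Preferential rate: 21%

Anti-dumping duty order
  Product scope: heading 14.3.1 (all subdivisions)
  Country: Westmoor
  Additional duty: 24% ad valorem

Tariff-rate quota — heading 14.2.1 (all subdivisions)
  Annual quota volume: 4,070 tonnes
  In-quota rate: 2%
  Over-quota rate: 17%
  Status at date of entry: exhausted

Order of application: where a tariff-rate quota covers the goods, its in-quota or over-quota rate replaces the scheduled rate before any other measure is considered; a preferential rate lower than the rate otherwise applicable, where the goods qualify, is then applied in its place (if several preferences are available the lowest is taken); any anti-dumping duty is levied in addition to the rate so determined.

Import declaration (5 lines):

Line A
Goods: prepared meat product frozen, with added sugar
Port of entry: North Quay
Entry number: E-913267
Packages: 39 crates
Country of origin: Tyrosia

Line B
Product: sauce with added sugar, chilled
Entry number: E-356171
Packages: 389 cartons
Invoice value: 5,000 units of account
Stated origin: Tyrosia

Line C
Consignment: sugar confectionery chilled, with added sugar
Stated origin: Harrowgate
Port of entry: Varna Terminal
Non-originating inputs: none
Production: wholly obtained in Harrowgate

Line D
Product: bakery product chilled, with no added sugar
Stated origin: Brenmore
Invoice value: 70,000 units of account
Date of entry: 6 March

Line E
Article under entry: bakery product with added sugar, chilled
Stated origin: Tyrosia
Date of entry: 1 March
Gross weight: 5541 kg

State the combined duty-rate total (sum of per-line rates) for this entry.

50%

Line A: prepared meat product → 14.1; frozen → 14.1.3; with added sugar → 14.1.3.1. Scheduled 3%. No special measure applies. → 3%.
Line B: sauce → 14.4; chilled → 14.4.2; with added sugar → 14.4.2.1. Scheduled 9%. No special measure applies. → 9%.
Line C: sugar confectionery → 14.2; chilled → 14.2.1; with added sugar → 14.2.1.1. Scheduled 4%. quota on 14.2.1 exhausted → over-quota 17%; Harrowgate agreement on 14.1.1.1: 14.2.1.1 not covered; Harrowgate agreement on 14.2.1: CTH met → 21% available; preference 21% not lower than 17% → no reduction. → 17%.
Line D: bakery product → 14.3; chilled → 14.3.1; with no added sugar → 14.3.1.2. Scheduled 10%. No special measure applies. → 10%.
Line E: bakery product → 14.3; chilled → 14.3.1; with added sugar → 14.3.1.1. Scheduled 11%. No special measure applies. → 11%.
Sum: 3% + 9% + 17% + 10% + 11% = 50%.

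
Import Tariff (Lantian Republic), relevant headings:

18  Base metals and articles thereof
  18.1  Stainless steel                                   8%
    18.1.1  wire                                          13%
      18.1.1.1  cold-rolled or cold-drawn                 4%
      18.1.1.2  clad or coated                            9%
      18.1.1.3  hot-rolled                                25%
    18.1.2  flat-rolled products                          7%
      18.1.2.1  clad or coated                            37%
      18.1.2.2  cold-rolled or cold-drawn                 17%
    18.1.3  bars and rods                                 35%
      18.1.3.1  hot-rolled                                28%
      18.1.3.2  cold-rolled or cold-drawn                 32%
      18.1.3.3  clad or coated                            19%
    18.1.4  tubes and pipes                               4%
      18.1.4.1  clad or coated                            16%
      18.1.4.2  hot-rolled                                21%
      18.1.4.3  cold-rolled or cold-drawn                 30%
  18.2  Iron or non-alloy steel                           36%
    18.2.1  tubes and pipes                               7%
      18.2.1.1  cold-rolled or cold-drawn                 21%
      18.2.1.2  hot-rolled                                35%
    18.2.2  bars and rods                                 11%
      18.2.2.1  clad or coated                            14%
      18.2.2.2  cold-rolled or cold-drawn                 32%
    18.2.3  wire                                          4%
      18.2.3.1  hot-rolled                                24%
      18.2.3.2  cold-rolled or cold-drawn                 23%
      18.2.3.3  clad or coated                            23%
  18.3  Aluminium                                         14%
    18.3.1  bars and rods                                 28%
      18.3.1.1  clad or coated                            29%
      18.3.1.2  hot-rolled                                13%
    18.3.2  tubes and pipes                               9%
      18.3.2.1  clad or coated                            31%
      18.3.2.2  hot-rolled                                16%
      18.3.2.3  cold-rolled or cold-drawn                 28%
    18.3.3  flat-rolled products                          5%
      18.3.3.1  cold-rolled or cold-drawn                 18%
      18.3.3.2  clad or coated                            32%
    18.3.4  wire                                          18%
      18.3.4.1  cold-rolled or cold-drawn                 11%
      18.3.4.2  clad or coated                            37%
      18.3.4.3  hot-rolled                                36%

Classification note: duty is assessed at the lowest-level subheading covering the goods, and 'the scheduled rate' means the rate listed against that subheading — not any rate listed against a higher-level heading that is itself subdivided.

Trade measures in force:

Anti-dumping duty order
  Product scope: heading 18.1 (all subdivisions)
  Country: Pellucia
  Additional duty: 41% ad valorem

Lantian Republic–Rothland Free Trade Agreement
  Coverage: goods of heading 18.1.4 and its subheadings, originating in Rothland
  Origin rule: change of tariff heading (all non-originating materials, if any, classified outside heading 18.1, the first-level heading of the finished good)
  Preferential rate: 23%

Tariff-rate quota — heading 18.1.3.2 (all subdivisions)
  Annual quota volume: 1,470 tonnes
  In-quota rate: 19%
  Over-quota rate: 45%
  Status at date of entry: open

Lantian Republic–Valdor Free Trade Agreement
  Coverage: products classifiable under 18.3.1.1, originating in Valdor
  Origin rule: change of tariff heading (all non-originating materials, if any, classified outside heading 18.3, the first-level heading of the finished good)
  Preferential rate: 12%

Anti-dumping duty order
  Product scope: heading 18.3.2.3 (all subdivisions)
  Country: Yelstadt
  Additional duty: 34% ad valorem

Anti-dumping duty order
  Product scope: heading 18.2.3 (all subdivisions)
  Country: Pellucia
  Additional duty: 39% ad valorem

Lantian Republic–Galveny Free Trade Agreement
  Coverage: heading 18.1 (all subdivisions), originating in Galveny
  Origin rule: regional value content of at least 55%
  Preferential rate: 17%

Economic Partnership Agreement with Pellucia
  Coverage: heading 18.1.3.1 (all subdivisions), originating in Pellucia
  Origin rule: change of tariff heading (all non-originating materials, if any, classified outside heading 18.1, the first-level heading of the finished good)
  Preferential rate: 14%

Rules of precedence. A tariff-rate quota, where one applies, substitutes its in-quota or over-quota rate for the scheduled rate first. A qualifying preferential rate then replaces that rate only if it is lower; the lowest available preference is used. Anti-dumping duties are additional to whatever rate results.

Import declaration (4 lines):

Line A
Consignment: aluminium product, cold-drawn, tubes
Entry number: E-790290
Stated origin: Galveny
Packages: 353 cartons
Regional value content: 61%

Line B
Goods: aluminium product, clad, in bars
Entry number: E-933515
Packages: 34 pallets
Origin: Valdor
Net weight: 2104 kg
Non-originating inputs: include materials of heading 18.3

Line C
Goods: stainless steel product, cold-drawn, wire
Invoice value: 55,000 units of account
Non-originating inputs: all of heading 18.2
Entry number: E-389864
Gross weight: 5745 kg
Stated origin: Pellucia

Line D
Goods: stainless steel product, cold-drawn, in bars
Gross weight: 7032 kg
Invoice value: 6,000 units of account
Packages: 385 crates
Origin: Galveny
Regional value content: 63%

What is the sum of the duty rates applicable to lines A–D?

Line A: aluminium → 18.3; tubes → 18.3.2; cold-drawn → 18.3.2.3. Scheduled 28%. Galveny agreement on 18.1: 18.3.2.3 not covered. → 28%.
Line B: aluminium → 18.3; in bars → 18.3.1; clad → 18.3.1.1. Scheduled 29%. Valdor agreement on 18.3.1.1: CTH not met. → 29%.
Line C: stainless steel → 18.1; wire → 18.1.1; cold-drawn → 18.1.1.1. Scheduled 4%. Pellucia agreement on 18.1.3.1: 18.1.1.1 not covered; anti-dumping (Pellucia, 18.1): +41%; total 4% + 41% = 45%. → 45%.
Line D: stainless steel → 18.1; in bars → 18.1.3; cold-drawn → 18.1.3.2. Scheduled 32%. quota on 18.1.3.2 open → in-quota 19%; Galveny agreement on 18.1: RVC ≥ 55% → 17% available; preferential 17%. → 17%.
Sum: 28% + 29% + 45% + 17% = 119%.

119%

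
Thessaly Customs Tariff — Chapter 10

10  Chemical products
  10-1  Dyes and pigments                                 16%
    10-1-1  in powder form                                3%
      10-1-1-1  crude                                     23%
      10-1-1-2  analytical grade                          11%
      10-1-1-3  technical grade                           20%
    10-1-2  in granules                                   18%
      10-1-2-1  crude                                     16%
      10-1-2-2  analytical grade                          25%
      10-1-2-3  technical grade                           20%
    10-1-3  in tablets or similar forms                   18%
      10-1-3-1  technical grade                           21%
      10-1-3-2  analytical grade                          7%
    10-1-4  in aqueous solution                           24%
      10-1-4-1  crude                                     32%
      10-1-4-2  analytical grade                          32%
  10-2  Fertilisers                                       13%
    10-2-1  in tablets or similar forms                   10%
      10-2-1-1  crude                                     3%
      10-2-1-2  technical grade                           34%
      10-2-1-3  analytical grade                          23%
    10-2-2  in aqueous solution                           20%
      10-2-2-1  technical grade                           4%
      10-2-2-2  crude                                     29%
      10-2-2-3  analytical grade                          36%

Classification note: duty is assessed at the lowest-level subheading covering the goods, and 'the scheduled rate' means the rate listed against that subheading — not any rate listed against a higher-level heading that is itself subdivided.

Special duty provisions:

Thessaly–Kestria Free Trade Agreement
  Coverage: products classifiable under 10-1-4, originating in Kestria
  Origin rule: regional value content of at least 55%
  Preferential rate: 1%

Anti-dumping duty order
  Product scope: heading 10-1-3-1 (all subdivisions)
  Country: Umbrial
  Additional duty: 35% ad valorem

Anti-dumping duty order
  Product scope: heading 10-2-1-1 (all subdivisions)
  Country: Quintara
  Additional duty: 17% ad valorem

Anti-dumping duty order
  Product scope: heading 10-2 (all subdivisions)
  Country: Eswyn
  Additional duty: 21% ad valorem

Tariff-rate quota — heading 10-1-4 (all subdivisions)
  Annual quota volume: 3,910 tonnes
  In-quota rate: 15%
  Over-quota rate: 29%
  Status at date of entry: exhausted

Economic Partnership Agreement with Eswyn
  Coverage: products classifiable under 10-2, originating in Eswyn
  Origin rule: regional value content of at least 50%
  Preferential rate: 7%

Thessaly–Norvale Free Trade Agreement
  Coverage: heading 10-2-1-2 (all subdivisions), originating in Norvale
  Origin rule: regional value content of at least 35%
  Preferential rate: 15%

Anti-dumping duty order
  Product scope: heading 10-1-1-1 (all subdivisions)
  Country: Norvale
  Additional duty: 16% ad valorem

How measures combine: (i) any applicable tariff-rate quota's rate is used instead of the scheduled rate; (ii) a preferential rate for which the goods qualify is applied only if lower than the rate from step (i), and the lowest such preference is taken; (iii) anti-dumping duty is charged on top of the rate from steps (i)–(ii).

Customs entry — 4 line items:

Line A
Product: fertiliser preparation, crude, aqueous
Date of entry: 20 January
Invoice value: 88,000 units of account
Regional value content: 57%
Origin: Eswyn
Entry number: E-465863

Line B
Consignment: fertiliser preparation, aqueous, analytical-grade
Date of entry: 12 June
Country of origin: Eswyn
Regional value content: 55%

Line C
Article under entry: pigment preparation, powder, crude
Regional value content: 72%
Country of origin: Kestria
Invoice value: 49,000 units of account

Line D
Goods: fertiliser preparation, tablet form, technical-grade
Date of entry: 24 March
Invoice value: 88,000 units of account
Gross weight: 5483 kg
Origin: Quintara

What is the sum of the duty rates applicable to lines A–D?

113%

Line A: fertiliser → 10-2; aqueous → 10-2-2; crude → 10-2-2-2. Scheduled 29%. Eswyn agreement on 10-2: RVC ≥ 50% → 7% available; preferential 7%; anti-dumping (Eswyn, 10-2): +21%; total 7% + 21% = 28%. → 28%.
Line B: fertiliser → 10-2; aqueous → 10-2-2; analytical-grade → 10-2-2-3. Scheduled 36%. Eswyn agreement on 10-2: RVC ≥ 50% → 7% available; preferential 7%; anti-dumping (Eswyn, 10-2): +21%; total 7% + 21% = 28%. → 28%.
Line C: pigment → 10-1; powder → 10-1-1; crude → 10-1-1-1. Scheduled 23%. Kestria agreement on 10-1-4: 10-1-1-1 not covered. → 23%.
Line D: fertiliser → 10-2; tablet form → 10-2-1; technical-grade → 10-2-1-2. Scheduled 34%. No special measure applies. → 34%.
Sum: 28% + 28% + 23% + 34% = 113%.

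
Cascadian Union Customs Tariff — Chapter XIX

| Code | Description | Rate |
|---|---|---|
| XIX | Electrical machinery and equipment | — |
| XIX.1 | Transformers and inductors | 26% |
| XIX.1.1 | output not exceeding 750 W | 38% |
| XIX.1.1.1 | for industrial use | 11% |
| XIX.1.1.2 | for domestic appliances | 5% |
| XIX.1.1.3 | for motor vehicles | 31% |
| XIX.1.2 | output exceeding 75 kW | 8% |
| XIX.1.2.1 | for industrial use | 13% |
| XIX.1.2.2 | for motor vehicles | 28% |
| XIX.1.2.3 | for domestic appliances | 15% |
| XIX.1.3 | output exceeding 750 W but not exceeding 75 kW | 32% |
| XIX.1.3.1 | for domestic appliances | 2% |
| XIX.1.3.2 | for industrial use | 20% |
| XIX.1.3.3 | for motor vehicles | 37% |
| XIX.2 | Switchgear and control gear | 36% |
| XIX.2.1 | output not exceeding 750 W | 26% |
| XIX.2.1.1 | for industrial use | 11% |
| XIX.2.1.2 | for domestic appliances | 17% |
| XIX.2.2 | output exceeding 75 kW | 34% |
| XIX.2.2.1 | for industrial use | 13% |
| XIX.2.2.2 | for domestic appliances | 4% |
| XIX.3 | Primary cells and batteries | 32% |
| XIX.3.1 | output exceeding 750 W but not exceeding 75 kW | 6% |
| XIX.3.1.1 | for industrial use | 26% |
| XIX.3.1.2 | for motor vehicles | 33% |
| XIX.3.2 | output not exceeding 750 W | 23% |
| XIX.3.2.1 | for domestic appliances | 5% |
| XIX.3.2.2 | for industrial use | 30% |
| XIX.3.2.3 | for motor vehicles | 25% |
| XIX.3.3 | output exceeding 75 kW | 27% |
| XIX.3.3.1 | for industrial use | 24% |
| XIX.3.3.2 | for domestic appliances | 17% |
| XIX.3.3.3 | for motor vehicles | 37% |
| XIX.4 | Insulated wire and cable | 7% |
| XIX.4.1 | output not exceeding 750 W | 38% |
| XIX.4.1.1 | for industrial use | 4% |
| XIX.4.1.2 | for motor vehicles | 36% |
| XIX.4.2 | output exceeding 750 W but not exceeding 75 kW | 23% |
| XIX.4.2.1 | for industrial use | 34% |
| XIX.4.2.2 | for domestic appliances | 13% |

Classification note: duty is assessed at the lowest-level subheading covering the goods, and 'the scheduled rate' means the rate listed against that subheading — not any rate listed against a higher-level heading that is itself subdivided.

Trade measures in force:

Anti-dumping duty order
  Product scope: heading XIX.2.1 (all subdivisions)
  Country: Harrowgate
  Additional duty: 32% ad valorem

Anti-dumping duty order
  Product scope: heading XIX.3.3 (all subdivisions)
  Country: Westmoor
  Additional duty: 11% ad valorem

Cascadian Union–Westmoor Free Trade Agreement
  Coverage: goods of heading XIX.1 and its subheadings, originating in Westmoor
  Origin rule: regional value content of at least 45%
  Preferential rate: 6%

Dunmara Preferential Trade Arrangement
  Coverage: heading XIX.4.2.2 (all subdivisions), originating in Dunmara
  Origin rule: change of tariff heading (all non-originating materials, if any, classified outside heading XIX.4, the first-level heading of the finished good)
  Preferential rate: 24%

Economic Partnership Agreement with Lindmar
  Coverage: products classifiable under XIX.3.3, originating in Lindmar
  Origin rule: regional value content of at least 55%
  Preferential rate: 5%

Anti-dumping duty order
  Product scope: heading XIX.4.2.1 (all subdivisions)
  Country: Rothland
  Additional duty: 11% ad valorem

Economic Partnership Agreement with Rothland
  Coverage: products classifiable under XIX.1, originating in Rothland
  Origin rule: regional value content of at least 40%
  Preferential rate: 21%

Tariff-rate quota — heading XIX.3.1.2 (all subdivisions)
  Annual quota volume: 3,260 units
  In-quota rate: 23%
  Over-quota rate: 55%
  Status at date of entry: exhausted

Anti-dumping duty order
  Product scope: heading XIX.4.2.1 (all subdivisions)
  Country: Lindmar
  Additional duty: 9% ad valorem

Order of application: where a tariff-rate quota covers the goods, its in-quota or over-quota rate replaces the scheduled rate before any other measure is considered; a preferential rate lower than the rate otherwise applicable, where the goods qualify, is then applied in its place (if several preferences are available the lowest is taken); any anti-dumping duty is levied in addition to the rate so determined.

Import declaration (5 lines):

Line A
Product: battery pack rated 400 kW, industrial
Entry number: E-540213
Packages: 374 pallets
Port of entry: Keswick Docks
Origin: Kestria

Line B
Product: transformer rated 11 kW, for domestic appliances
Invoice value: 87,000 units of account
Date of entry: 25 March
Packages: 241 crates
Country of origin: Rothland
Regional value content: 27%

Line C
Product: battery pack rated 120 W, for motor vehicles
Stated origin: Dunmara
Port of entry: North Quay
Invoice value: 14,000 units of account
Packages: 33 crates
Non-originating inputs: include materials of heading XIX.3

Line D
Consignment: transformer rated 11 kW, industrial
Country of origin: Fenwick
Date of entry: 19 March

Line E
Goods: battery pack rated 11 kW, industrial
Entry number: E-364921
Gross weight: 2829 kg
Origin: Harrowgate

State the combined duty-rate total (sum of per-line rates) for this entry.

Line A: battery pack → XIX.3; rated 400 kW → XIX.3.3; industrial → XIX.3.3.1. Scheduled 24%. No special measure applies. → 24%.
Line B: transformer → XIX.1; rated 11 kW → XIX.1.3; for domestic appliances → XIX.1.3.1. Scheduled 2%. Rothland agreement on XIX.1: RVC < 40%. → 2%.
Line C: battery pack → XIX.3; rated 120 W → XIX.3.2; for motor vehicles → XIX.3.2.3. Scheduled 25%. Dunmara agreement on XIX.4.2.2: XIX.3.2.3 not covered. → 25%.
Line D: transformer → XIX.1; rated 11 kW → XIX.1.3; industrial → XIX.1.3.2. Scheduled 20%. No special measure applies. → 20%.
Line E: battery pack → XIX.3; rated 11 kW → XIX.3.1; industrial → XIX.3.1.1. Scheduled 26%. No special measure applies. → 26%.
Sum: 24% + 2% + 25% + 20% + 26% = 97%.

97%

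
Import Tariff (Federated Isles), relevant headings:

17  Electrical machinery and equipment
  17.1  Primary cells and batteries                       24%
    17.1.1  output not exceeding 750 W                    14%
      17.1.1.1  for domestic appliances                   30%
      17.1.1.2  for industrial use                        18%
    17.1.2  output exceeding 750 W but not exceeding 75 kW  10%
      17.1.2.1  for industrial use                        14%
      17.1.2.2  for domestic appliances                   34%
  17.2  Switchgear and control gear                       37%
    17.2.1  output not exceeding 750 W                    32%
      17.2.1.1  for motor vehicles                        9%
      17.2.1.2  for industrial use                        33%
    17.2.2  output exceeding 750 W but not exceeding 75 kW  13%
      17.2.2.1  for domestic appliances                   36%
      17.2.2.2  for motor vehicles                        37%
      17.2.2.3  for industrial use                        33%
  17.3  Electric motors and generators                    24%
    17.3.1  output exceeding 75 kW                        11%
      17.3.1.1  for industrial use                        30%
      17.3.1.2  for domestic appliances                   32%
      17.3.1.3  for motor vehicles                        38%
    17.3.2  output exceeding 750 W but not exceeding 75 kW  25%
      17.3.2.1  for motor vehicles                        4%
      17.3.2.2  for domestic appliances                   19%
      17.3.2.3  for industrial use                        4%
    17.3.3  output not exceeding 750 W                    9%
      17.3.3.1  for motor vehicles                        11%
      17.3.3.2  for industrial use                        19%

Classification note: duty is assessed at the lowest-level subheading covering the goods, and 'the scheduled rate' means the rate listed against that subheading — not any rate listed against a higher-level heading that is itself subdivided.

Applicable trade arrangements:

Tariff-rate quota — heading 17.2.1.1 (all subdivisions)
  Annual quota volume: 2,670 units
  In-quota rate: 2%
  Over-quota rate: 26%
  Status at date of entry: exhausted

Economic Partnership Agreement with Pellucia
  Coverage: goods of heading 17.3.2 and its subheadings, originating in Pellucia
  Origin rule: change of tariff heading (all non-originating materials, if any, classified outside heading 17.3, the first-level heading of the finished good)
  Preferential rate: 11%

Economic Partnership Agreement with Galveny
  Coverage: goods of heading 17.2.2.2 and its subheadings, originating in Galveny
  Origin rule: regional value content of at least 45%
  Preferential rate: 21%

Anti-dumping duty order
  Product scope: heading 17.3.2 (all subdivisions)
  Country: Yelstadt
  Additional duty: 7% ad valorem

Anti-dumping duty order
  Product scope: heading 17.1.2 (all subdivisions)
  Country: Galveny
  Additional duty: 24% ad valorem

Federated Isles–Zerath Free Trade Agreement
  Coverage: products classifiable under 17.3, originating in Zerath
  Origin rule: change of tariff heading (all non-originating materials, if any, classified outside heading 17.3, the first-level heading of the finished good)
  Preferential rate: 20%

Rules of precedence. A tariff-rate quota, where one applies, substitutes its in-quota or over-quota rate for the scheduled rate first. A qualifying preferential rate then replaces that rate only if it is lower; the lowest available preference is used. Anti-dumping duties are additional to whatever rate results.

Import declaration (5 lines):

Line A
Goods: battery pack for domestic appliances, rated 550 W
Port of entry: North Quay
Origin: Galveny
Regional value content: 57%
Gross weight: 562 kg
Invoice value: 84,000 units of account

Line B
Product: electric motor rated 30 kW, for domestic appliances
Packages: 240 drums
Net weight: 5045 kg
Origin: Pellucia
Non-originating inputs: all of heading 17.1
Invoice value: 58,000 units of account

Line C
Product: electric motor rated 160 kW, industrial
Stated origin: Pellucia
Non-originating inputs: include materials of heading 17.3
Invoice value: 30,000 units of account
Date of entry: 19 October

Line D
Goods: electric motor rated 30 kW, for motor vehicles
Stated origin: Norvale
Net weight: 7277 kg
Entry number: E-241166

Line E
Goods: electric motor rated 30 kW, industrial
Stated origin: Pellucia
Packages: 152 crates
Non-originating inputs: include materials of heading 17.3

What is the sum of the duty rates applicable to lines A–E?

Line A: battery pack → 17.1; rated 550 W → 17.1.1; for domestic appliances → 17.1.1.1. Scheduled 30%. Galveny agreement on 17.2.2.2: 17.1.1.1 not covered. → 30%.
Line B: electric motor → 17.3; rated 30 kW → 17.3.2; for domestic appliances → 17.3.2.2. Scheduled 19%. Pellucia agreement on 17.3.2: CTH met → 11% available; preferential 11%. → 11%.
Line C: electric motor → 17.3; rated 160 kW → 17.3.1; industrial → 17.3.1.1. Scheduled 30%. Pellucia agreement on 17.3.2: 17.3.1.1 not covered. → 30%.
Line D: electric motor → 17.3; rated 30 kW → 17.3.2; for motor vehicles → 17.3.2.1. Scheduled 4%. No special measure applies. → 4%.
Line E: electric motor → 17.3; rated 30 kW → 17.3.2; industrial → 17.3.2.3. Scheduled 4%. Pellucia agreement on 17.3.2: CTH not met. → 4%.
Sum: 30% + 11% + 30% + 4% + 4% = 79%.

79%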